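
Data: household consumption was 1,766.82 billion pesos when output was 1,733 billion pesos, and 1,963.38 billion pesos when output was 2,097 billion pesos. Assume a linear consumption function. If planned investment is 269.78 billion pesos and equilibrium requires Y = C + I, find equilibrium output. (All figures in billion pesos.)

Y = 2393

MPC = (1963.38 − 1766.82)/(2097 − 1733) = 196.56/364 = 0.54
a = 1766.82 − 0.54(1733) = 831
Equilibrium: Y = 831 + 0.54Y + 269.78
0.46Y = 1100.78, so Y = 1100.78/0.46 = 2393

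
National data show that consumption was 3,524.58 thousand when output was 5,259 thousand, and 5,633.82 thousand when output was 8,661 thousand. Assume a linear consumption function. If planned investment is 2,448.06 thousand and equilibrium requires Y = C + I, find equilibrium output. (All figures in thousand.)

Y = 7137

MPC = (5633.82 − 3524.58)/(8661 − 5259) = 2109.24/3402 = 0.62
a = 3524.58 − 0.62(5259) = 264
Equilibrium: Y = 264 + 0.62Y + 2448.06
0.38Y = 2712.06, so Y = 2712.06/0.38 = 7137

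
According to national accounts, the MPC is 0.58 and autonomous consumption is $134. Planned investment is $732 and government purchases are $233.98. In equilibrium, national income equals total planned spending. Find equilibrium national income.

Y = C + I + G = 134 + 0.58Y + 732 + 233.98
Y − 0.58Y = 1099.98
0.42Y = 1099.98, so Y = 1099.98/0.42 = 2619

Y = 2619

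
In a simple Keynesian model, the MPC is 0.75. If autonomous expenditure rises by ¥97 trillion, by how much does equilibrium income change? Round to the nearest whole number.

The multiplier is 1/(1 − MPC) = 1/0.25.
ΔY = 97/0.25 = 388.00 ≈ 388

ΔY ≈ 388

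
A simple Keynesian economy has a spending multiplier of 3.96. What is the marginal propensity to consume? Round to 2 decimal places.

k = 1/(1 − MPC), so 1 − MPC = 1/k = 1/3.96 = 0.2525
MPC = 1 − 0.2525 = 0.75

MPC = 0.75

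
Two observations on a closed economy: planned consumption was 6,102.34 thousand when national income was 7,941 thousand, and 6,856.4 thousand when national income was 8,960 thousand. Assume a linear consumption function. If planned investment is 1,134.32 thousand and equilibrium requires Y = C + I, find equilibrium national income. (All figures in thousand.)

Y = 5232

MPC = (6856.4 − 6102.34)/(8960 − 7941) = 754.06/1019 = 0.74
a = 6102.34 − 0.74(7941) = 226
Equilibrium: Y = 226 + 0.74Y + 1134.32
0.26Y = 1360.32, so Y = 1360.32/0.26 = 5232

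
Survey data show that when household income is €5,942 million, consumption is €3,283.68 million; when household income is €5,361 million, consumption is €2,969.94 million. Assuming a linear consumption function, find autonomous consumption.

MPC = ΔC/ΔY = (3283.68 − 2969.94)/(5942 − 5361) = 313.74/581 = 0.54
a = C − MPC·Y = 2969.94 − 0.54(5361) = 2969.94 − 2894.94 = 75

a = 75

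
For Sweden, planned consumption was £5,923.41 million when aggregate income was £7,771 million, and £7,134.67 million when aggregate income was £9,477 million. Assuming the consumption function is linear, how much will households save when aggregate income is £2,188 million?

MPC = (7134.67 − 5923.41)/(9477 − 7771) = 1211.26/1706 = 0.71
a = 5923.41 − 0.71(7771) = 5923.41 − 5517.41 = 406
C = 406 + 0.71(2188) = 1959.48
S = 2188 − 1959.48 = 228.52

S = 228.52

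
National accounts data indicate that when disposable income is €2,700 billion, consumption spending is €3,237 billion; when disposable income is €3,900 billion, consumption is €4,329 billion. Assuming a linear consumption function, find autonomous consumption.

MPC = ΔC/ΔY = (4329 − 3237)/(3900 − 2700) = 1092/1200 = 0.91
a = C − MPC·Y = 3237 − 0.91(2700) = 3237 − 2457 = 780

a = 780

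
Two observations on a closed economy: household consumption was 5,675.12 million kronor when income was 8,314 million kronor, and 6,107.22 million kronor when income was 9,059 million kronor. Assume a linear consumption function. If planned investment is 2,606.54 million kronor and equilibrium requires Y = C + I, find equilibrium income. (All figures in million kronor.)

MPC = (6107.22 − 5675.12)/(9059 − 8314) = 432.1/745 = 0.58
a = 5675.12 − 0.58(8314) = 853
Equilibrium: Y = 853 + 0.58Y + 2606.54
0.42Y = 3459.54, so Y = 3459.54/0.42 = 8237

Y = 8237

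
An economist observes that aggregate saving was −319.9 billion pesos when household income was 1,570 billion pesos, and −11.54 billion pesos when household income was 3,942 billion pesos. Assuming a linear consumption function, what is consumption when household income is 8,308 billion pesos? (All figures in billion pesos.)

C = 7751.96

MPS = ΔS/ΔY = (-11.54 − (-319.9))/(3942 − 1570) = 308.36/2372 = 0.13
MPC = 1 − MPS = 0.87
Autonomous saving = -319.9 − 0.13(1570) = -524, so a = 524
C = 524 + 0.87(8308) = 524 + 7227.96 = 7751.96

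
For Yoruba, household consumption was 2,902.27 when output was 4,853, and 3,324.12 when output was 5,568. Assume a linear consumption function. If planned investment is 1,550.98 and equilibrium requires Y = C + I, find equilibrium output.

Y = 3878

MPC = (3324.12 − 2902.27)/(5568 − 4853) = 421.85/715 = 0.59
a = 2902.27 − 0.59(4853) = 39
Equilibrium: Y = 39 + 0.59Y + 1550.98
0.41Y = 1589.98, so Y = 1589.98/0.41 = 3878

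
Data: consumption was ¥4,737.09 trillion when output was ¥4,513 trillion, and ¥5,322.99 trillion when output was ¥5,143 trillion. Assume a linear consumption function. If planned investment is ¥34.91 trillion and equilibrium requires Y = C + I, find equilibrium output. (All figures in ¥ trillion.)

Y = 8213

MPC = (5322.99 − 4737.09)/(5143 − 4513) = 585.9/630 = 0.93
a = 4737.09 − 0.93(4513) = 540
Equilibrium: Y = 540 + 0.93Y + 34.91
0.07Y = 574.91, so Y = 574.91/0.07 = 8213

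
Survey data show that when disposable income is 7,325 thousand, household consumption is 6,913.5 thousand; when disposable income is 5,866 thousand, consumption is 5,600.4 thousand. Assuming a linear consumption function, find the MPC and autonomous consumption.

MPC = ΔC/ΔY = (6913.5 − 5600.4)/(7325 − 5866) = 1313.1/1459 = 0.9
a = C − MPC·Y = 5600.4 − 0.9(5866) = 5600.4 − 5279.4 = 321

MPC = 0.9; a = 321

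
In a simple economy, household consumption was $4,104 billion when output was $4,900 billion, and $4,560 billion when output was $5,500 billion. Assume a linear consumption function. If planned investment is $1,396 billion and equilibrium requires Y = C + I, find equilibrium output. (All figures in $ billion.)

MPC = (4560 − 4104)/(5500 − 4900) = 456/600 = 0.76
a = 4104 − 0.76(4900) = 380
Equilibrium: Y = 380 + 0.76Y + 1396
0.24Y = 1776, so Y = 1776/0.24 = 7400

Y = 7400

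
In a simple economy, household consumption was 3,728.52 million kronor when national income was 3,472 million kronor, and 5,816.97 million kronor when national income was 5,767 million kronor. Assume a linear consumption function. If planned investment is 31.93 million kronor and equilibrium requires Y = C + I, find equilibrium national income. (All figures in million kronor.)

MPC = (5816.97 − 3728.52)/(5767 − 3472) = 2088.45/2295 = 0.91
a = 3728.52 − 0.91(3472) = 569
Equilibrium: Y = 569 + 0.91Y + 31.93
0.09Y = 600.93, so Y = 600.93/0.09 = 6677

Y = 6677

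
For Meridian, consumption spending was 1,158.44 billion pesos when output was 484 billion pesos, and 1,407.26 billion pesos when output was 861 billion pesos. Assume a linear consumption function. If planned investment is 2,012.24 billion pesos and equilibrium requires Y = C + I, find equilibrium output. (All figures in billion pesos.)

MPC = (1407.26 − 1158.44)/(861 − 484) = 248.82/377 = 0.66
a = 1158.44 − 0.66(484) = 839
Equilibrium: Y = 839 + 0.66Y + 2012.24
0.34Y = 2851.24, so Y = 2851.24/0.34 = 8386

Y = 8386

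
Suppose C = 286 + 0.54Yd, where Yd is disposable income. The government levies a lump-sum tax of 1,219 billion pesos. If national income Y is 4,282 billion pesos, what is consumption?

Yd = Y − T = 4282 − 1219 = 3063
C = 286 + 0.54(3063) = 286 + 1654.02 = 1940.02

C = 1940.02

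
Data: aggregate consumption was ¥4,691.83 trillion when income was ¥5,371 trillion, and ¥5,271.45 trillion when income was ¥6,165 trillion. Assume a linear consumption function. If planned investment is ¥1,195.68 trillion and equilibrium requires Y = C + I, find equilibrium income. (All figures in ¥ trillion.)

MPC = (5271.45 − 4691.83)/(6165 − 5371) = 579.62/794 = 0.73
a = 4691.83 − 0.73(5371) = 771
Equilibrium: Y = 771 + 0.73Y + 1195.68
0.27Y = 1966.68, so Y = 1966.68/0.27 = 7284

Y = 7284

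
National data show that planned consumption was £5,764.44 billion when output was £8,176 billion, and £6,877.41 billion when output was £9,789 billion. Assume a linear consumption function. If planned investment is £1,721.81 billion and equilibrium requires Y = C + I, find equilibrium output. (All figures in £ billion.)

Y = 5951

MPC = (6877.41 − 5764.44)/(9789 − 8176) = 1112.97/1613 = 0.69
a = 5764.44 − 0.69(8176) = 123
Equilibrium: Y = 123 + 0.69Y + 1721.81
0.31Y = 1844.81, so Y = 1844.81/0.31 = 5951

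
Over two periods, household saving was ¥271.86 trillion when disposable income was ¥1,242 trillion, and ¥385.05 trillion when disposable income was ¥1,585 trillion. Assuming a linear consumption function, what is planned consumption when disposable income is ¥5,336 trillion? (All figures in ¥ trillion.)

MPS = ΔS/ΔY = (385.05 − 271.86)/(1585 − 1242) = 113.19/343 = 0.33
MPC = 1 − MPS = 0.67
Autonomous saving = 271.86 − 0.33(1242) = -138, so a = 138
C = 138 + 0.67(5336) = 138 + 3575.12 = 3713.12

C = 3713.12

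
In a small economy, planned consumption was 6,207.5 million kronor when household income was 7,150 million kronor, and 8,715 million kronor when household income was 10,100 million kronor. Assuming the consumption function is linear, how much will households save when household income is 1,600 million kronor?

S = 110

MPC = (8715 − 6207.5)/(10100 − 7150) = 2507.5/2950 = 0.85
a = 6207.5 − 0.85(7150) = 6207.5 − 6077.5 = 130
C = 130 + 0.85(1600) = 1490
S = 1600 − 1490 = 110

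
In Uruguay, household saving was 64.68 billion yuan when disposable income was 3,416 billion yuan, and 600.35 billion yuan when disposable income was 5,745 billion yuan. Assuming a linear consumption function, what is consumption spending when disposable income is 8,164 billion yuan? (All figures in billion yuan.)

MPS = ΔS/ΔY = (600.35 − 64.68)/(5745 − 3416) = 535.67/2329 = 0.23
MPC = 1 − MPS = 0.77
Autonomous saving = 64.68 − 0.23(3416) = -721, so a = 721
C = 721 + 0.77(8164) = 721 + 6286.28 = 7007.28

C = 7007.28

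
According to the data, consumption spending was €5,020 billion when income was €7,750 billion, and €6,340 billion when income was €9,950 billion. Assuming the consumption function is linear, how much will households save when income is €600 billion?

S = -130

MPC = (6340 − 5020)/(9950 − 7750) = 1320/2200 = 0.6
a = 5020 − 0.6(7750) = 5020 − 4650 = 370
C = 370 + 0.6(600) = 730
S = 600 − 730 = -130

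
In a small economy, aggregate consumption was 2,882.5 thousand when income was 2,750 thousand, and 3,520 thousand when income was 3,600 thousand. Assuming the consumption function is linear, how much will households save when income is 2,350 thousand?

S = -232.5

MPC = (3520 − 2882.5)/(3600 − 2750) = 637.5/850 = 0.75
a = 2882.5 − 0.75(2750) = 2882.5 − 2062.5 = 820
C = 820 + 0.75(2350) = 2582.5
S = 2350 − 2582.5 = -232.5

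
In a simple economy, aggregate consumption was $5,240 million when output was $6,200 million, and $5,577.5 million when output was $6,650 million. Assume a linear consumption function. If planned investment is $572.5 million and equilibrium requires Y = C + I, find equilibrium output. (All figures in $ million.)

MPC = (5577.5 − 5240)/(6650 − 6200) = 337.5/450 = 0.75
a = 5240 − 0.75(6200) = 590
Equilibrium: Y = 590 + 0.75Y + 572.5
0.25Y = 1162.5, so Y = 1162.5/0.25 = 4650

Y = 4650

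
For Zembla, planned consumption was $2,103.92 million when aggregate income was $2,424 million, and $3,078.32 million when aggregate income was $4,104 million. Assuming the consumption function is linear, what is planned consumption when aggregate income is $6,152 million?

MPC = (3078.32 − 2103.92)/(4104 − 2424) = 974.4/1680 = 0.58
a = 2103.92 − 0.58(2424) = 2103.92 − 1405.92 = 698
C = 698 + 0.58(6152) = 698 + 3568.16 = 4266.16

C = 4266.16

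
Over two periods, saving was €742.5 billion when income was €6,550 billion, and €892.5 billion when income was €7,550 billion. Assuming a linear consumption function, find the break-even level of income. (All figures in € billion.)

MPS = ΔS/ΔY = (892.5 − 742.5)/(7550 − 6550) = 150/1000 = 0.15
MPC = 1 − MPS = 0.85
From S(6550) = 742.5: −a + 0.15(6550) = 742.5, so a = 982.5 − 742.5 = 240
Break-even (S = 0): Y = a/MPS = 240/0.15 = 1600

Y = 1600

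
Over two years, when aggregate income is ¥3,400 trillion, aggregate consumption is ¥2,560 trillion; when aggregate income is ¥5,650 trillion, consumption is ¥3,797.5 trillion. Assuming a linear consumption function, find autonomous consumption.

a = 690

MPC = ΔC/ΔY = (3797.5 − 2560)/(5650 − 3400) = 1237.5/2250 = 0.55
a = C − MPC·Y = 2560 − 0.55(3400) = 2560 − 1870 = 690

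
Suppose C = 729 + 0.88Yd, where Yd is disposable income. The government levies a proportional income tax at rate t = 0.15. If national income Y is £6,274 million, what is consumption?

Yd = (1 − 0.15)(6274) = 0.85(6274) = 5332.9
C = 729 + 0.88(5332.9) = 729 + 4692.952 = 5421.952

C = 5421.952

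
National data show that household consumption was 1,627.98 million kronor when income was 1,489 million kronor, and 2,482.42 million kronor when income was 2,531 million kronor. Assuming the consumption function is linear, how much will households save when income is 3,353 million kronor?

S = 196.54

MPC = (2482.42 − 1627.98)/(2531 − 1489) = 854.44/1042 = 0.82
a = 1627.98 − 0.82(1489) = 1627.98 − 1220.98 = 407
C = 407 + 0.82(3353) = 3156.46
S = 3353 − 3156.46 = 196.54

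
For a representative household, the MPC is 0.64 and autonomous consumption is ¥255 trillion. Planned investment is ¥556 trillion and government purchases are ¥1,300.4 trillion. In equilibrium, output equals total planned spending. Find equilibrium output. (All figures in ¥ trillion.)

Y = C + I + G = 255 + 0.64Y + 556 + 1300.4
Y − 0.64Y = 2111.4
0.36Y = 2111.4, so Y = 2111.4/0.36 = 5865

Y = 5865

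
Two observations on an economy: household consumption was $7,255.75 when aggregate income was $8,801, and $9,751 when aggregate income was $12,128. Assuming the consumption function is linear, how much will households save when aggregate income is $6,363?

S = 935.75

MPC = (9751 − 7255.75)/(12128 − 8801) = 2495.25/3327 = 0.75
a = 7255.75 − 0.75(8801) = 7255.75 − 6600.75 = 655
C = 655 + 0.75(6363) = 5427.25
S = 6363 − 5427.25 = 935.75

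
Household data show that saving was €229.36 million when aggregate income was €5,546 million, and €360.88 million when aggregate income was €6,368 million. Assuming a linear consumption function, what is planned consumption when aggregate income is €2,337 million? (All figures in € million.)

C = 2621.08

MPS = ΔS/ΔY = (360.88 − 229.36)/(6368 − 5546) = 131.52/822 = 0.16
MPC = 1 − MPS = 0.84
Autonomous saving = 229.36 − 0.16(5546) = -658, so a = 658
C = 658 + 0.84(2337) = 658 + 1963.08 = 2621.08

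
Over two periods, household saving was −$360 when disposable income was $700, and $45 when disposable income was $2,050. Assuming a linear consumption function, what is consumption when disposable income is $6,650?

MPS = ΔS/ΔY = (45 − (-360))/(2050 − 700) = 405/1350 = 0.3
MPC = 1 − MPS = 0.7
Autonomous saving = -360 − 0.3(700) = -570, so a = 570
C = 570 + 0.7(6650) = 570 + 4655 = 5225

C = 5225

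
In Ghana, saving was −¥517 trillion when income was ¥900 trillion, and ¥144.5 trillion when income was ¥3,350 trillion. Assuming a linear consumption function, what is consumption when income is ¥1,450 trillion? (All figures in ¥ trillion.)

MPS = ΔS/ΔY = (144.5 − (-517))/(3350 − 900) = 661.5/2450 = 0.27
MPC = 1 − MPS = 0.73
Autonomous saving = -517 − 0.27(900) = -760, so a = 760
C = 760 + 0.73(1450) = 760 + 1058.5 = 1818.5

C = 1818.5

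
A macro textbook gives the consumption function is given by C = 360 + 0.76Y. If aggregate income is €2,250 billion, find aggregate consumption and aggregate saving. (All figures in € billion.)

C = 2070; S = 180

C = 360 + 0.76(2250) = 360 + 1710 = 2070
S = Y − C = 2250 − 2070 = 180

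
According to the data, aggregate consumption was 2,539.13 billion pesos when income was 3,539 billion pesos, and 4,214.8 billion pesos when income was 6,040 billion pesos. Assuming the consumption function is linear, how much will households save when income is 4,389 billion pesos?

MPC = (4214.8 − 2539.13)/(6040 − 3539) = 1675.67/2501 = 0.67
a = 2539.13 − 0.67(3539) = 2539.13 − 2371.13 = 168
C = 168 + 0.67(4389) = 3108.63
S = 4389 − 3108.63 = 1280.37

S = 1280.37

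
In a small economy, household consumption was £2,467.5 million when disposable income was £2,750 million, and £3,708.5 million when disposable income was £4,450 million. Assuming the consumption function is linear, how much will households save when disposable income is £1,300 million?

S = -109

MPC = (3708.5 − 2467.5)/(4450 − 2750) = 1241/1700 = 0.73
a = 2467.5 − 0.73(2750) = 2467.5 − 2007.5 = 460
C = 460 + 0.73(1300) = 1409
S = 1300 − 1409 = -109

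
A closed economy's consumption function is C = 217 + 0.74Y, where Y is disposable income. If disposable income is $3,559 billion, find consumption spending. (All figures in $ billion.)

C = 2850.66

C = 217 + 0.74(3559) = 217 + 2633.66 = 2850.66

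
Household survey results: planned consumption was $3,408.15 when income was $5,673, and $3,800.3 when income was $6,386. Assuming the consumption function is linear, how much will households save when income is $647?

MPC = (3800.3 − 3408.15)/(6386 − 5673) = 392.15/713 = 0.55
a = 3408.15 − 0.55(5673) = 3408.15 − 3120.15 = 288
C = 288 + 0.55(647) = 643.85
S = 647 − 643.85 = 3.15

S = 3.15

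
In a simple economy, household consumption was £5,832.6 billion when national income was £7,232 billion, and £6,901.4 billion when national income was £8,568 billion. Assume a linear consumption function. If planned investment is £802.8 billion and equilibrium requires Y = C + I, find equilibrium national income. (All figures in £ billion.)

Y = 4249

MPC = (6901.4 − 5832.6)/(8568 − 7232) = 1068.8/1336 = 0.8
a = 5832.6 − 0.8(7232) = 47
Equilibrium: Y = 47 + 0.8Y + 802.8
0.2Y = 849.8, so Y = 849.8/0.2 = 4249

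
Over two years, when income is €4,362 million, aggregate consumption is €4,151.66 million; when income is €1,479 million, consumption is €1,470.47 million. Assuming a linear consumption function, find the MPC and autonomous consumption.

MPC = 0.93; a = 95

MPC = ΔC/ΔY = (4151.66 − 1470.47)/(4362 − 1479) = 2681.19/2883 = 0.93
a = C − MPC·Y = 1470.47 − 0.93(1479) = 1470.47 − 1375.47 = 95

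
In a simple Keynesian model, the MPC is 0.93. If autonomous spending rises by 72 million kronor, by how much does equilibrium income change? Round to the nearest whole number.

ΔY ≈ 1029

The multiplier is 1/(1 − MPC) = 1/0.07.
ΔY = 72/0.07 = 1028.57 ≈ 1029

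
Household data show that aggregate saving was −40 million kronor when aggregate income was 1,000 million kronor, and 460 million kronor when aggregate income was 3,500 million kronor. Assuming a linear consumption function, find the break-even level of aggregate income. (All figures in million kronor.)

Y = 1200

MPS = ΔS/ΔY = (460 − (-40))/(3500 − 1000) = 500/2500 = 0.2
MPC = 1 − MPS = 0.8
From S(1000) = -40: −a + 0.2(1000) = -40, so a = 200 − (-40) = 240
Break-even (S = 0): Y = a/MPS = 240/0.2 = 1200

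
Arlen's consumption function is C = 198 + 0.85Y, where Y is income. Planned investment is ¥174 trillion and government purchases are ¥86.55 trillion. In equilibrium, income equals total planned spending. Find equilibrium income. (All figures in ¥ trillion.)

Y = C + I + G = 198 + 0.85Y + 174 + 86.55
Y − 0.85Y = 458.55
0.15Y = 458.55, so Y = 458.55/0.15 = 3057

Y = 3057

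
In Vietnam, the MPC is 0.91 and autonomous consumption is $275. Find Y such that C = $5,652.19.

Y = 5909

275 + 0.91Y = 5652.19
0.91Y = 5377.19, so Y = 5377.19/0.91 = 5909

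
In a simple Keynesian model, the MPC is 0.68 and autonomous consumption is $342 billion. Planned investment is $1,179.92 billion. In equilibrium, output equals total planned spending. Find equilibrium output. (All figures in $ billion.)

Y = C + I = 342 + 0.68Y + 1179.92
Y − 0.68Y = 1521.92
0.32Y = 1521.92, so Y = 1521.92/0.32 = 4756

Y = 4756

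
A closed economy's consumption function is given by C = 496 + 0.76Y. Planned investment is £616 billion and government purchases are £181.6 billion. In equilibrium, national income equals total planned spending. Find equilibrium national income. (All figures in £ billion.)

Y = C + I + G = 496 + 0.76Y + 616 + 181.6
Y − 0.76Y = 1293.6
0.24Y = 1293.6, so Y = 1293.6/0.24 = 5390

Y = 5390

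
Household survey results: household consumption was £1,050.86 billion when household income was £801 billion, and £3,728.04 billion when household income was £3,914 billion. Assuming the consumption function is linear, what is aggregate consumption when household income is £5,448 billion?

MPC = (3728.04 − 1050.86)/(3914 − 801) = 2677.18/3113 = 0.86
a = 1050.86 − 0.86(801) = 1050.86 − 688.86 = 362
C = 362 + 0.86(5448) = 362 + 4685.28 = 5047.28

C = 5047.28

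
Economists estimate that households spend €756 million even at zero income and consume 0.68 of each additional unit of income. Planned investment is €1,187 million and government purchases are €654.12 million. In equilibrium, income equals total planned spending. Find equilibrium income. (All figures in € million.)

Y = C + I + G = 756 + 0.68Y + 1187 + 654.12
Y − 0.68Y = 2597.12
0.32Y = 2597.12, so Y = 2597.12/0.32 = 8116

Y = 8116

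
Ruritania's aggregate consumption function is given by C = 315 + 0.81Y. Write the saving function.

S = -315 + 0.19Y

S = Y − C = Y − (315 + 0.81Y) = -315 + (1 − 0.81)Y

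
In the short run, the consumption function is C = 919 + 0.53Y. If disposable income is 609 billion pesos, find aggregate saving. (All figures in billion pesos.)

S = -632.77

C = 919 + 0.53(609) = 919 + 322.77 = 1241.77
S = Y − C = 609 − 1241.77 = -632.77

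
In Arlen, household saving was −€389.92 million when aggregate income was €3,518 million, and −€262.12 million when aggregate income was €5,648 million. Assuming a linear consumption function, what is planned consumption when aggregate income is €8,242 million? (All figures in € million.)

MPS = ΔS/ΔY = (-262.12 − (-389.92))/(5648 − 3518) = 127.8/2130 = 0.06
MPC = 1 − MPS = 0.94
Autonomous saving = -389.92 − 0.06(3518) = -601, so a = 601
C = 601 + 0.94(8242) = 601 + 7747.48 = 8348.48

C = 8348.48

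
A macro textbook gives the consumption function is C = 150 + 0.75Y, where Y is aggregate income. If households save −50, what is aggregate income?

Y = 400

S = Y − C = -150 + 0.25Y
-150 + 0.25Y = -50, so 0.25Y = 100 and Y = 400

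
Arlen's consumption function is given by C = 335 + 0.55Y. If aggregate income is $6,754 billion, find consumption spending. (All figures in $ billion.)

C = 335 + 0.55(6754) = 335 + 3714.7 = 4049.7

C = 4049.7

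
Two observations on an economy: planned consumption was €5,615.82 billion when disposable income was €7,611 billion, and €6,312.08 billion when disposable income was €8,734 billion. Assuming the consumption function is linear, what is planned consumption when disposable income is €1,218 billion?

MPC = (6312.08 − 5615.82)/(8734 − 7611) = 696.26/1123 = 0.62
a = 5615.82 − 0.62(7611) = 5615.82 − 4718.82 = 897
C = 897 + 0.62(1218) = 897 + 755.16 = 1652.16

C = 1652.16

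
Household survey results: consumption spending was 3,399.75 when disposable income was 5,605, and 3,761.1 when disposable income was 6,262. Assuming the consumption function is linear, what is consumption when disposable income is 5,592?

C = 3392.6

MPC = (3761.1 − 3399.75)/(6262 − 5605) = 361.35/657 = 0.55
a = 3399.75 − 0.55(5605) = 3399.75 − 3082.75 = 317
C = 317 + 0.55(5592) = 317 + 3075.6 = 3392.6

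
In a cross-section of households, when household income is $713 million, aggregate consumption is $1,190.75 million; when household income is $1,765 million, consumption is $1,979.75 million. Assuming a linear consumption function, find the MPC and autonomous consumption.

MPC = ΔC/ΔY = (1979.75 − 1190.75)/(1765 − 713) = 789/1052 = 0.75
a = C − MPC·Y = 1190.75 − 0.75(713) = 1190.75 − 534.75 = 656

MPC = 0.75; a = 656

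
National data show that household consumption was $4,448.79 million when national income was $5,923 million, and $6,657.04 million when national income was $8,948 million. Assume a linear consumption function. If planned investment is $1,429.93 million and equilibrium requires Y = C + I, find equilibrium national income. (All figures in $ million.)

MPC = (6657.04 − 4448.79)/(8948 − 5923) = 2208.25/3025 = 0.73
a = 4448.79 − 0.73(5923) = 125
Equilibrium: Y = 125 + 0.73Y + 1429.93
0.27Y = 1554.93, so Y = 1554.93/0.27 = 5759

Y = 5759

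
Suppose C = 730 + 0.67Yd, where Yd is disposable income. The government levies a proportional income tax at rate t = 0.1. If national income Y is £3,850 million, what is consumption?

C = 3051.55

Yd = (1 − 0.1)(3850) = 0.9(3850) = 3465
C = 730 + 0.67(3465) = 730 + 2321.55 = 3051.55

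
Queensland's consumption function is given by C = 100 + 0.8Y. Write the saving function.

S = Y − C = Y − (100 + 0.8Y) = -100 + (1 − 0.8)Y

S = -100 + 0.2Y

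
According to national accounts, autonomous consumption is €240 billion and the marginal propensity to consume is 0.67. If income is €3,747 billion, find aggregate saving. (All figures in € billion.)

S = 996.51

C = 240 + 0.67(3747) = 240 + 2510.49 = 2750.49
S = Y − C = 3747 − 2750.49 = 996.51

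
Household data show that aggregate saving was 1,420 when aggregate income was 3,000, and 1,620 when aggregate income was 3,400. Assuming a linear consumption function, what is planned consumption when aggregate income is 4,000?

MPS = ΔS/ΔY = (1620 − 1420)/(3400 − 3000) = 200/400 = 0.5
MPC = 1 − MPS = 0.5
Autonomous saving = 1420 − 0.5(3000) = -80, so a = 80
C = 80 + 0.5(4000) = 80 + 2000 = 2080

C = 2080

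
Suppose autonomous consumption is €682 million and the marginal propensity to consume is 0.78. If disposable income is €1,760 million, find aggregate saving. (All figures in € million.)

S = -294.8

C = 682 + 0.78(1760) = 682 + 1372.8 = 2054.8
S = Y − C = 1760 − 2054.8 = -294.8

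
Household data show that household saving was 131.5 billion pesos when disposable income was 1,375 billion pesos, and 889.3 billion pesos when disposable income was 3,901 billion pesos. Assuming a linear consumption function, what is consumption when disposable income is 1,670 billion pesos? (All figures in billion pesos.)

C = 1450

MPS = ΔS/ΔY = (889.3 − 131.5)/(3901 − 1375) = 757.8/2526 = 0.3
MPC = 1 − MPS = 0.7
Autonomous saving = 131.5 − 0.3(1375) = -281, so a = 281
C = 281 + 0.7(1670) = 281 + 1169 = 1450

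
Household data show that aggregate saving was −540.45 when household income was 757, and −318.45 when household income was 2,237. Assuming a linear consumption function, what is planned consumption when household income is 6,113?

MPS = ΔS/ΔY = (-318.45 − (-540.45))/(2237 − 757) = 222/1480 = 0.15
MPC = 1 − MPS = 0.85
Autonomous saving = -540.45 − 0.15(757) = -654, so a = 654
C = 654 + 0.85(6113) = 654 + 5196.05 = 5850.05

C = 5850.05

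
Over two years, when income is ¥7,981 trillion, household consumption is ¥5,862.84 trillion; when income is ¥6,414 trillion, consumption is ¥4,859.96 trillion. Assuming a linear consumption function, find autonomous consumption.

a = 755

MPC = ΔC/ΔY = (5862.84 − 4859.96)/(7981 − 6414) = 1002.88/1567 = 0.64
a = C − MPC·Y = 4859.96 − 0.64(6414) = 4859.96 − 4104.96 = 755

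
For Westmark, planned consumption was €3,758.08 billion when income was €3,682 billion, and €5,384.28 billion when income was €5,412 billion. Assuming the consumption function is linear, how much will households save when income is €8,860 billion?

S = 234.6

MPC = (5384.28 − 3758.08)/(5412 − 3682) = 1626.2/1730 = 0.94
a = 3758.08 − 0.94(3682) = 3758.08 − 3461.08 = 297
C = 297 + 0.94(8860) = 8625.4
S = 8860 − 8625.4 = 234.6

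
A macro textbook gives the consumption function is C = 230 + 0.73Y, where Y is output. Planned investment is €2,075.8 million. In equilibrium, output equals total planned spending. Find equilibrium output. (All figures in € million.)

Y = C + I = 230 + 0.73Y + 2075.8
Y − 0.73Y = 2305.8
0.27Y = 2305.8, so Y = 2305.8/0.27 = 8540

Y = 8540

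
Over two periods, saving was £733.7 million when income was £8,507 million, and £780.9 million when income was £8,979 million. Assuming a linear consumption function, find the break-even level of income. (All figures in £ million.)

MPS = ΔS/ΔY = (780.9 − 733.7)/(8979 − 8507) = 47.2/472 = 0.1
MPC = 1 − MPS = 0.9
From S(8507) = 733.7: −a + 0.1(8507) = 733.7, so a = 850.7 − 733.7 = 117
Break-even (S = 0): Y = a/MPS = 117/0.1 = 1170

Y = 1170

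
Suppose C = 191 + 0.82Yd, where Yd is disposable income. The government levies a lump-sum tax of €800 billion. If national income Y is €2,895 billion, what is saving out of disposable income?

S = 186.1

Yd = Y − T = 2895 − 800 = 2095
C = 191 + 0.82(2095) = 191 + 1717.9 = 1908.9
S = Yd − C = 2095 − 1908.9 = 186.1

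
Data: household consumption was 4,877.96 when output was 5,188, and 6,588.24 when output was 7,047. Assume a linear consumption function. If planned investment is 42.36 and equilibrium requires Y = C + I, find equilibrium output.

Y = 1842

MPC = (6588.24 − 4877.96)/(7047 − 5188) = 1710.28/1859 = 0.92
a = 4877.96 − 0.92(5188) = 105
Equilibrium: Y = 105 + 0.92Y + 42.36
0.08Y = 147.36, so Y = 147.36/0.08 = 1842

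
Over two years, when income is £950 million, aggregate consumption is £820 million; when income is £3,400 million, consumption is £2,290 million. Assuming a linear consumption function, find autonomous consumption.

a = 250

MPC = ΔC/ΔY = (2290 − 820)/(3400 − 950) = 1470/2450 = 0.6
a = C − MPC·Y = 820 − 0.6(950) = 820 − 570 = 250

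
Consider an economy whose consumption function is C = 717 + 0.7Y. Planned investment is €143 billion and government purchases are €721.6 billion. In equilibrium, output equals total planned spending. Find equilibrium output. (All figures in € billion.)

Y = C + I + G = 717 + 0.7Y + 143 + 721.6
Y − 0.7Y = 1581.6
0.3Y = 1581.6, so Y = 1581.6/0.3 = 5272

Y = 5272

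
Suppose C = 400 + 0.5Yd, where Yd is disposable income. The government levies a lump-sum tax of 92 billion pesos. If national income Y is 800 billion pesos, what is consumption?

Yd = Y − T = 800 − 92 = 708
C = 400 + 0.5(708) = 400 + 354 = 754

C = 754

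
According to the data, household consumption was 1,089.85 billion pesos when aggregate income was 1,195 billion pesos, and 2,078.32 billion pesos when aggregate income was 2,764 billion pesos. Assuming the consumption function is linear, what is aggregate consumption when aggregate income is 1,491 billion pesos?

MPC = (2078.32 − 1089.85)/(2764 − 1195) = 988.47/1569 = 0.63
a = 1089.85 − 0.63(1195) = 1089.85 − 752.85 = 337
C = 337 + 0.63(1491) = 337 + 939.33 = 1276.33

C = 1276.33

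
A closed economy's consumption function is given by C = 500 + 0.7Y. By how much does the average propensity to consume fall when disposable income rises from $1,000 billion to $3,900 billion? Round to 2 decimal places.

ΔAPC = 0.37

At Y = 1000: C = 500 + 0.7(1000) = 1200, APC = 1200/1000 = 1.200
At Y = 3900: C = 3230, APC = 3230/3900 = 0.828
Fall in APC = 1.200 − 0.828 = 0.372 ≈ 0.37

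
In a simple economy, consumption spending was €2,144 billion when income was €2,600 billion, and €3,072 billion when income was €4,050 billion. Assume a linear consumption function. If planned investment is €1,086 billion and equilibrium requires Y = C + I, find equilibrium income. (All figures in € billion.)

MPC = (3072 − 2144)/(4050 − 2600) = 928/1450 = 0.64
a = 2144 − 0.64(2600) = 480
Equilibrium: Y = 480 + 0.64Y + 1086
0.36Y = 1566, so Y = 1566/0.36 = 4350

Y = 4350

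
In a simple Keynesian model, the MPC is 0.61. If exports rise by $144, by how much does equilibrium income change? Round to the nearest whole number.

ΔY ≈ 369

The multiplier is 1/(1 − MPC) = 1/0.39.
ΔY = 144/0.39 = 369.23 ≈ 369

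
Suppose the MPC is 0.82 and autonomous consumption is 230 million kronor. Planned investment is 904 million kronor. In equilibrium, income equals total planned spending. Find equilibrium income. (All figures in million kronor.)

Y = 6300

Y = C + I = 230 + 0.82Y + 904
Y − 0.82Y = 1134
0.18Y = 1134, so Y = 1134/0.18 = 6300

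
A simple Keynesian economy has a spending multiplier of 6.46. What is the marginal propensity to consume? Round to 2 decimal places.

MPC = 0.85

k = 1/(1 − MPC), so 1 − MPC = 1/k = 1/6.46 = 0.1548
MPC = 1 − 0.1548 = 0.85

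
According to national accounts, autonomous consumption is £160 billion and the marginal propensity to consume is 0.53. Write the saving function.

S = -160 + 0.47Y

S = Y − C = Y − (160 + 0.53Y) = -160 + (1 − 0.53)Y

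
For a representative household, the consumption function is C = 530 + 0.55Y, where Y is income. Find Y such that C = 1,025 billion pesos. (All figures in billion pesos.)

Y = 900

530 + 0.55Y = 1025
0.55Y = 495, so Y = 495/0.55 = 900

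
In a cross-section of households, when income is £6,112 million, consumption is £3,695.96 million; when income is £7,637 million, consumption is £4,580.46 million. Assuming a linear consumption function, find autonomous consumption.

MPC = ΔC/ΔY = (4580.46 − 3695.96)/(7637 − 6112) = 884.5/1525 = 0.58
a = C − MPC·Y = 3695.96 − 0.58(6112) = 3695.96 − 3544.96 = 151

a = 151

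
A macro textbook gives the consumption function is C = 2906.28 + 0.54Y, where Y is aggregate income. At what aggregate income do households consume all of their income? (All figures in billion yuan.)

Y = 6318

At break-even, C = Y: 2906.28 + 0.54Y = Y
0.46Y = 2906.28, so Y = 2906.28/0.46 = 6318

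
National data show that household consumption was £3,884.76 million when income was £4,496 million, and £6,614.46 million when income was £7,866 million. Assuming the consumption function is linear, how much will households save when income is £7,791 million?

MPC = (6614.46 − 3884.76)/(7866 − 4496) = 2729.7/3370 = 0.81
a = 3884.76 − 0.81(4496) = 3884.76 − 3641.76 = 243
C = 243 + 0.81(7791) = 6553.71
S = 7791 − 6553.71 = 1237.29

S = 1237.29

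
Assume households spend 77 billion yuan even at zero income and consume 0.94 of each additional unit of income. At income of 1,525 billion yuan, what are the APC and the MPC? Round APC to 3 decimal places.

MPC = 0.94 (the slope of the consumption function)
C = 77 + 0.94(1525) = 1510.5, so APC = 1510.5/1525 = 0.990

APC = 0.990; MPC = 0.94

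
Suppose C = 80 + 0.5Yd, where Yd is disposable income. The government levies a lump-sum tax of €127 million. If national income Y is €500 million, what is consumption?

C = 266.5

Yd = Y − T = 500 − 127 = 373
C = 80 + 0.5(373) = 80 + 186.5 = 266.5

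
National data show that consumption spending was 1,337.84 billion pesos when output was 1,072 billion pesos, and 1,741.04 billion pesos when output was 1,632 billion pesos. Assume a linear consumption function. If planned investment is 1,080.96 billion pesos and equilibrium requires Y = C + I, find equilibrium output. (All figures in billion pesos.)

Y = 5882

MPC = (1741.04 − 1337.84)/(1632 − 1072) = 403.2/560 = 0.72
a = 1337.84 − 0.72(1072) = 566
Equilibrium: Y = 566 + 0.72Y + 1080.96
0.28Y = 1646.96, so Y = 1646.96/0.28 = 5882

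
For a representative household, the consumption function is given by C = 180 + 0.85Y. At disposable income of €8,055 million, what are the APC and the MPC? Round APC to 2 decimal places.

MPC = 0.85 (the slope of the consumption function)
C = 180 + 0.85(8055) = 7026.75, so APC = 7026.75/8055 = 0.87

APC = 0.87; MPC = 0.85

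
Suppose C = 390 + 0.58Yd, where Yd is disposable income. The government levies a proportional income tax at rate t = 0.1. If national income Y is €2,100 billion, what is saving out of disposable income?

Yd = (1 − 0.1)(2100) = 0.9(2100) = 1890
C = 390 + 0.58(1890) = 390 + 1096.2 = 1486.2
S = Yd − C = 1890 − 1486.2 = 403.8

S = 403.8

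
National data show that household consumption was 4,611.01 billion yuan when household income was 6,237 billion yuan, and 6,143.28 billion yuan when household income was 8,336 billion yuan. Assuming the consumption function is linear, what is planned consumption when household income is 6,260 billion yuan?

C = 4627.8

MPC = (6143.28 − 4611.01)/(8336 − 6237) = 1532.27/2099 = 0.73
a = 4611.01 − 0.73(6237) = 4611.01 − 4553.01 = 58
C = 58 + 0.73(6260) = 58 + 4569.8 = 4627.8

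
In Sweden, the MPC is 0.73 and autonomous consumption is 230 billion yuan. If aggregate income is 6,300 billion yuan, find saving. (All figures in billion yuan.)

S = 1471

C = 230 + 0.73(6300) = 230 + 4599 = 4829
S = Y − C = 6300 − 4829 = 1471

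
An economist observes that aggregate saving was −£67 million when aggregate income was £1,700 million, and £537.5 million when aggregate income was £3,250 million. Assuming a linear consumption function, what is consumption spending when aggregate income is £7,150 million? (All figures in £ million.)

MPS = ΔS/ΔY = (537.5 − (-67))/(3250 − 1700) = 604.5/1550 = 0.39
MPC = 1 − MPS = 0.61
Autonomous saving = -67 − 0.39(1700) = -730, so a = 730
C = 730 + 0.61(7150) = 730 + 4361.5 = 5091.5

C = 5091.5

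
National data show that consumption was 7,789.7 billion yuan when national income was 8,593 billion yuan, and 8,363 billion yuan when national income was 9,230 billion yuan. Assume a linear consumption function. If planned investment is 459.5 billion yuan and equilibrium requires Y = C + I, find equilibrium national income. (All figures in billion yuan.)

Y = 5155

MPC = (8363 − 7789.7)/(9230 − 8593) = 573.3/637 = 0.9
a = 7789.7 − 0.9(8593) = 56
Equilibrium: Y = 56 + 0.9Y + 459.5
0.1Y = 515.5, so Y = 515.5/0.1 = 5155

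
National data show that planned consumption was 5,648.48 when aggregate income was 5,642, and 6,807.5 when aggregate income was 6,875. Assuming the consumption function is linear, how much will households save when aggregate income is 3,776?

S = -118.44

MPC = (6807.5 − 5648.48)/(6875 − 5642) = 1159.02/1233 = 0.94
a = 5648.48 − 0.94(5642) = 5648.48 − 5303.48 = 345
C = 345 + 0.94(3776) = 3894.44
S = 3776 − 3894.44 = -118.44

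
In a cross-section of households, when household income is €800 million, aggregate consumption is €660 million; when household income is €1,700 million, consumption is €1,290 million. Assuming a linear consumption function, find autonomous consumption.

MPC = ΔC/ΔY = (1290 − 660)/(1700 − 800) = 630/900 = 0.7
a = C − MPC·Y = 660 − 0.7(800) = 660 − 560 = 100

a = 100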